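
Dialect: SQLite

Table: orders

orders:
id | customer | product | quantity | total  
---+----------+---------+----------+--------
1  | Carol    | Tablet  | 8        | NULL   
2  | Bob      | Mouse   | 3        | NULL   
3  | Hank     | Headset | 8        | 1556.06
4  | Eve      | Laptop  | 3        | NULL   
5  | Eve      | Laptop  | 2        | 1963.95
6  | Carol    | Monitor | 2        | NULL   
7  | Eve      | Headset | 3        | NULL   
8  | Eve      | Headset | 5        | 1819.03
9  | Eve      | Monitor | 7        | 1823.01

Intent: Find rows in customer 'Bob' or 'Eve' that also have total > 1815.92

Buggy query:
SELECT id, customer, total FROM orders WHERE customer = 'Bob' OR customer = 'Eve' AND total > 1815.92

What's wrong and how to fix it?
Bug: Without parentheses, AND is evaluated before OR, so the total filter only applies to the 'Eve' branch

Fix: Group the OR with parentheses (or use IN), then AND the threshold

Corrected query:
SELECT id, customer, total FROM orders WHERE (customer = 'Bob' OR customer = 'Eve') AND total > 1815.92

Result:
id | customer | total  
---+----------+--------
5  | Eve      | 1963.95
8  | Eve      | 1819.03
9  | Eve      | 1823.01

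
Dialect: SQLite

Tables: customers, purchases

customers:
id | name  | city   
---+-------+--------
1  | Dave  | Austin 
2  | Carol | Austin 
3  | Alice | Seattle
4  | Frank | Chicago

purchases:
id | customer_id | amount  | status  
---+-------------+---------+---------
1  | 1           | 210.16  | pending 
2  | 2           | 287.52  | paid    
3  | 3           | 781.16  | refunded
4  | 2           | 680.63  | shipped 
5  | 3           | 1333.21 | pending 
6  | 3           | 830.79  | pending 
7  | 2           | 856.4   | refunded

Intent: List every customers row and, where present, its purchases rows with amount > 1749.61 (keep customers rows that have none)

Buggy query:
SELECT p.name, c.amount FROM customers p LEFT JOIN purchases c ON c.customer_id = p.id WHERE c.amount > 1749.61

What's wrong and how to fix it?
Bug: A WHERE condition on the right-hand table after LEFT JOIN drops unmatched parents

Fix: Put 'c.amount > 1749.61' in the JOIN's ON clause instead of WHERE

Corrected query:
SELECT p.name, c.amount FROM customers p LEFT JOIN purchases c ON c.customer_id = p.id AND c.amount > 1749.61

Result:
name  | amount
------+-------
Dave  | NULL  
Carol | NULL  
Alice | NULL  
Frank | NULL  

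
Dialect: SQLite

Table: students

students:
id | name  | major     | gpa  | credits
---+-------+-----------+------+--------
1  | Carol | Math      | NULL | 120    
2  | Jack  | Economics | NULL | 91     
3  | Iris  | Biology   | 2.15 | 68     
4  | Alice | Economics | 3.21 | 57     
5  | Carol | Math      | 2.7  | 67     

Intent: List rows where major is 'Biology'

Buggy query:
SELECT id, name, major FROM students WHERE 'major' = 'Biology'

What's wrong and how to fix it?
Bug: 'major' in single quotes is a string literal, not the column; the comparison is literal-vs-literal and never true

Fix: Remove the quotes around the column name (or use double quotes for an identifier)

Corrected query:
SELECT id, name, major FROM students WHERE major = 'Biology'

Result:
id | name | major  
---+------+--------
3  | Iris | Biology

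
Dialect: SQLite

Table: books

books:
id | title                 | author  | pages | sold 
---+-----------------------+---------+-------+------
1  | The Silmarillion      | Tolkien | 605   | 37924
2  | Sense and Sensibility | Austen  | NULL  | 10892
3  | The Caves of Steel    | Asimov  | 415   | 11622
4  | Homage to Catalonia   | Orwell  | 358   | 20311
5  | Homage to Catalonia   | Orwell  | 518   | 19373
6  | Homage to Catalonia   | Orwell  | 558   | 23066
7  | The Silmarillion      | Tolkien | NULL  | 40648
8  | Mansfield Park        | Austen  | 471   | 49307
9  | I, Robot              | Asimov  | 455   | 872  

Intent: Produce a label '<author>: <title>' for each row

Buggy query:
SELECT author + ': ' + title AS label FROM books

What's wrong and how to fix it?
Bug: SQLite uses || for string concatenation; + coerces text to numbers (yielding 0)

Fix: Replace + with || to concatenate text

Corrected query:
SELECT author || ': ' || title AS label FROM books

Result:
label                        
-----------------------------
Tolkien: The Silmarillion    
Austen: Sense and Sensibility
Asimov: The Caves of Steel   
Orwell: Homage to Catalonia  
Orwell: Homage to Catalonia  
Orwell: Homage to Catalonia  
Tolkien: The Silmarillion    
Austen: Mansfield Park       
Asimov: I, Robot             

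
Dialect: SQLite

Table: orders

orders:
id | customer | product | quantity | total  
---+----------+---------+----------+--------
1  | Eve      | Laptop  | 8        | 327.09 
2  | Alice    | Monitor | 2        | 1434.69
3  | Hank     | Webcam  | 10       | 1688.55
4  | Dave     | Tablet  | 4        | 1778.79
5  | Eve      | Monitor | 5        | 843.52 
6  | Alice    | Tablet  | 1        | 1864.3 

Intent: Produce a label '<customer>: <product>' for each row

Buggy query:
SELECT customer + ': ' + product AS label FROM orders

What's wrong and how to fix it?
Bug: '+' is numeric addition; on text columns SQLite converts them to 0 instead of concatenating

Fix: Use the || operator for string concatenation

Corrected query:
SELECT customer || ': ' || product AS label FROM orders

Result:
label         
--------------
Eve: Laptop   
Alice: Monitor
Hank: Webcam  
Dave: Tablet  
Eve: Monitor  
Alice: Tablet 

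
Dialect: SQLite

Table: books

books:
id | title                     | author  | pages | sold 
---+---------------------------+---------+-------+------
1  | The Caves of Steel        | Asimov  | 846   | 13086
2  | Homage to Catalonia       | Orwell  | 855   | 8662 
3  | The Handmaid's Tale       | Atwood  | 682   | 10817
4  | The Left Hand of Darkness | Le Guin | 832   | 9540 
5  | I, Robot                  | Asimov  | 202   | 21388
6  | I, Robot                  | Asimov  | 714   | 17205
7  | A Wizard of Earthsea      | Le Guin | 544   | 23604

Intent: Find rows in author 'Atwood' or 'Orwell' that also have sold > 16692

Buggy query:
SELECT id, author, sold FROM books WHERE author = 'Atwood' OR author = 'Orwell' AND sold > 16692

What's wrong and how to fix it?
Bug: AND binds tighter than OR, so this parses as author = 'Atwood' OR (author = 'Orwell' AND sold > 16692)

Fix: Add parentheses around the OR so the AND applies to both alternatives

Corrected query:
SELECT id, author, sold FROM books WHERE (author = 'Atwood' OR author = 'Orwell') AND sold > 16692

Result:
(no rows)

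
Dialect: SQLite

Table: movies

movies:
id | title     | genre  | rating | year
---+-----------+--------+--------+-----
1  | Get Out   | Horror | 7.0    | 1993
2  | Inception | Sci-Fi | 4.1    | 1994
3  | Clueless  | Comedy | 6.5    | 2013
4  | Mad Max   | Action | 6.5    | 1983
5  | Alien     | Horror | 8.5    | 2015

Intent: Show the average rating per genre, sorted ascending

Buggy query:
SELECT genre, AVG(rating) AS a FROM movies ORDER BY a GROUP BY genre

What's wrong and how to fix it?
Bug: GROUP BY must precede ORDER BY

Fix: Reorder: SELECT … FROM … GROUP BY … ORDER BY …

Corrected query:
SELECT genre, AVG(rating) AS a FROM movies GROUP BY genre ORDER BY a

Result:
genre  | a   
-------+-----
Sci-Fi | 4.1 
Action | 6.5 
Comedy | 6.5 
Horror | 7.75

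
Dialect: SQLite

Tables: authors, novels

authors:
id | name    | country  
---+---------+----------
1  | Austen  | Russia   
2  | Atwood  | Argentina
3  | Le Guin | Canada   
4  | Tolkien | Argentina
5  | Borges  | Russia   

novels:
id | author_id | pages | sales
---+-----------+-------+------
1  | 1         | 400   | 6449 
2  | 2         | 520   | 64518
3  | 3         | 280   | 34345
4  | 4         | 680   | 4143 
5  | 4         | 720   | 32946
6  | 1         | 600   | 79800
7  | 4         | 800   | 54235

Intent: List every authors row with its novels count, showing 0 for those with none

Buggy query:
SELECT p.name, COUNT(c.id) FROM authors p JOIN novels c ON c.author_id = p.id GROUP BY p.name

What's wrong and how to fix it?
Bug: INNER JOIN drops authors rows that have no matching novels rows

Fix: Switch to LEFT JOIN to retain unmatched parent rows

Corrected query:
SELECT p.name, COUNT(c.id) FROM authors p LEFT JOIN novels c ON c.author_id = p.id GROUP BY p.name

Result:
name    | COUNT(c.id)
--------+------------
Atwood  | 1          
Austen  | 2          
Borges  | 0          
Le Guin | 1          
Tolkien | 3          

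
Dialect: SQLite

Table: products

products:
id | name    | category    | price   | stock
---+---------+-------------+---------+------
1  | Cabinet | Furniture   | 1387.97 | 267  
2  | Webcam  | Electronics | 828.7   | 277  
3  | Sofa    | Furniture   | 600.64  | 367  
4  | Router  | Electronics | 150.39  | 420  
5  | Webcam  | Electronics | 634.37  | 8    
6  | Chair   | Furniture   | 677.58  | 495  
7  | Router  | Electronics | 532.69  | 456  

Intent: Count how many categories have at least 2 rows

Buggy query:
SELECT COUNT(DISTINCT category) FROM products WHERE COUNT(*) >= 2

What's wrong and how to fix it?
Bug: COUNT(*) cannot appear in WHERE; the per-group count doesn't exist yet

Fix: Use a subquery that GROUPs and filters with HAVING, then count its rows

Corrected query:
SELECT COUNT(*) FROM (SELECT category FROM products GROUP BY category HAVING COUNT(*) >= 2)

Result:
COUNT(*)
--------
2       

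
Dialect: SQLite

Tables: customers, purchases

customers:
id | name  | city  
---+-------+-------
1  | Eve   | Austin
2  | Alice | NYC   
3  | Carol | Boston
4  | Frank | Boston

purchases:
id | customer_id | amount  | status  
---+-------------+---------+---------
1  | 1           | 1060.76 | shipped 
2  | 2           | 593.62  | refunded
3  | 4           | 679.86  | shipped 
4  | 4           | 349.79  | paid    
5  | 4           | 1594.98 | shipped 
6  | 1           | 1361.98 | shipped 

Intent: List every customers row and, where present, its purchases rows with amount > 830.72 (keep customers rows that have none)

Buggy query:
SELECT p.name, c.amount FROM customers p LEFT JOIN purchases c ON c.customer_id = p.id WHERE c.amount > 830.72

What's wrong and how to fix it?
Bug: Filtering c.amount in WHERE discards the NULL rows produced by LEFT JOIN, turning it into an inner join

Fix: Put 'c.amount > 830.72' in the JOIN's ON clause instead of WHERE

Corrected query:
SELECT p.name, c.amount FROM customers p LEFT JOIN purchases c ON c.customer_id = p.id AND c.amount > 830.72

Result:
name  | amount 
------+--------
Eve   | 1060.76
Eve   | 1361.98
Alice | NULL   
Carol | NULL   
Frank | 1594.98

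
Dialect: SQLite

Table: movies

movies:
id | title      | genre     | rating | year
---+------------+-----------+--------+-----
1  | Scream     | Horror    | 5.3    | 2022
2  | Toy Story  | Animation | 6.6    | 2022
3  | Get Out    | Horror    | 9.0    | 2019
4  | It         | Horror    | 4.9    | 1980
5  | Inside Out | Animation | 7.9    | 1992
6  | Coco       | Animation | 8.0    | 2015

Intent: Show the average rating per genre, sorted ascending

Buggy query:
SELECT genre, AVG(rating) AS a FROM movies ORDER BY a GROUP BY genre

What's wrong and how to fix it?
Bug: ORDER BY appears before GROUP BY; SQL clause order requires GROUP BY first

Fix: Move ORDER BY to the end, after GROUP BY

Corrected query:
SELECT genre, AVG(rating) AS a FROM movies GROUP BY genre ORDER BY a

Result:
genre     | a  
----------+----
Horror    | 6.4
Animation | 7.5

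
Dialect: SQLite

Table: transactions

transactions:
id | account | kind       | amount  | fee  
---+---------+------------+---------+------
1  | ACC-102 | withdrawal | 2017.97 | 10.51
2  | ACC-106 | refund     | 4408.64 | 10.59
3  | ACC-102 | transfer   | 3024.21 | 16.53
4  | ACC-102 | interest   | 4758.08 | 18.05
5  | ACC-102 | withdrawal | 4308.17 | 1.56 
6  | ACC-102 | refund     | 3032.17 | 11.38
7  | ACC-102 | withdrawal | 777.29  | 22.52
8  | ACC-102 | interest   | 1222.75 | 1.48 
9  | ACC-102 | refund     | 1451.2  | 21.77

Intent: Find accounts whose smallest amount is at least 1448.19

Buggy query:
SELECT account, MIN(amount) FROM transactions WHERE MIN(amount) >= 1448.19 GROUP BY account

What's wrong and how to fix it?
Bug: MIN() in WHERE is a misuse of aggregate

Fix: Replace WHERE with HAVING after the GROUP BY

Corrected query:
SELECT account, MIN(amount) FROM transactions GROUP BY account HAVING MIN(amount) >= 1448.19

Result:
account | MIN(amount)
--------+------------
ACC-106 | 4408.64    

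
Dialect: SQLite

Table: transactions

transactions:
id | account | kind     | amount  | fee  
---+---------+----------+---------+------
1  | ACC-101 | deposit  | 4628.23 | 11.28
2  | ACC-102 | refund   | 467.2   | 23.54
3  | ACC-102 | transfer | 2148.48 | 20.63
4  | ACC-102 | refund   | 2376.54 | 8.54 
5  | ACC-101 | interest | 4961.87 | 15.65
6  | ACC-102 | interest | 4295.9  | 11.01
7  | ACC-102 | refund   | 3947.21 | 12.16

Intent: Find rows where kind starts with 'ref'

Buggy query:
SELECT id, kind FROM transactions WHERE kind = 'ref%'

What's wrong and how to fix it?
Bug: Wildcards only work with LIKE; '=' treats '%' as a literal character

Fix: Use LIKE for wildcard pattern matching

Corrected query:
SELECT id, kind FROM transactions WHERE kind LIKE 'ref%'

Result:
id | kind  
---+-------
2  | refund
4  | refund
7  | refund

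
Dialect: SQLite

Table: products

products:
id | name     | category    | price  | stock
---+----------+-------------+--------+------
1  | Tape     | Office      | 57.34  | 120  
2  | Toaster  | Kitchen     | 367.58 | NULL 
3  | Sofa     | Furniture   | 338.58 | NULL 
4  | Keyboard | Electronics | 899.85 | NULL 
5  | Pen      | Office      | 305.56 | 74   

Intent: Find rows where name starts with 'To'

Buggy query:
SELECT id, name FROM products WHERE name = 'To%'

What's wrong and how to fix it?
Bug: Wildcards only work with LIKE; '=' treats '%' as a literal character

Fix: Replace '=' with LIKE so 'To%' is treated as a pattern

Corrected query:
SELECT id, name FROM products WHERE name LIKE 'To%'

Result:
id | name   
---+--------
2  | Toaster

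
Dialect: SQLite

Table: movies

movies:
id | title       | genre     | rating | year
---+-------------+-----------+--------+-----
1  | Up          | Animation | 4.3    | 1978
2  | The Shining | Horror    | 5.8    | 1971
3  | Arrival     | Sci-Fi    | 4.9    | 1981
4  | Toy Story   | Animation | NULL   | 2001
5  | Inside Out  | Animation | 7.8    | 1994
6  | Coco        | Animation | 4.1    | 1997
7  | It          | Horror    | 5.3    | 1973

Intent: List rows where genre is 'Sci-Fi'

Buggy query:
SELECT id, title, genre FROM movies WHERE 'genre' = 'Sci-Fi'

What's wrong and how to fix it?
Bug: Single quotes denote string literals in SQL; the column name is being compared as a constant string

Fix: Reference the column as genre without single quotes

Corrected query:
SELECT id, title, genre FROM movies WHERE genre = 'Sci-Fi'

Result:
id | title   | genre 
---+---------+-------
3  | Arrival | Sci-Fi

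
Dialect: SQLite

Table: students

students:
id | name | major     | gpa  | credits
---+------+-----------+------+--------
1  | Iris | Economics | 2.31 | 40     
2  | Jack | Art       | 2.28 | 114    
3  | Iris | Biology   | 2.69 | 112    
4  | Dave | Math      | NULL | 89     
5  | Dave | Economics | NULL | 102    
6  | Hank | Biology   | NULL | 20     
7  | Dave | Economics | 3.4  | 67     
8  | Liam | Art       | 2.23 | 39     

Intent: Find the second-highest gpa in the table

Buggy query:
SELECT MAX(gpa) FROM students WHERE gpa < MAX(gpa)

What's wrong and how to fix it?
Bug: MAX(gpa) on the right of the comparison is an aggregate-in-WHERE error

Fix: Put the inner MAX in a scalar subquery

Corrected query:
SELECT MAX(gpa) FROM students WHERE gpa < (SELECT MAX(gpa) FROM students)

Result:
MAX(gpa)
--------
2.69    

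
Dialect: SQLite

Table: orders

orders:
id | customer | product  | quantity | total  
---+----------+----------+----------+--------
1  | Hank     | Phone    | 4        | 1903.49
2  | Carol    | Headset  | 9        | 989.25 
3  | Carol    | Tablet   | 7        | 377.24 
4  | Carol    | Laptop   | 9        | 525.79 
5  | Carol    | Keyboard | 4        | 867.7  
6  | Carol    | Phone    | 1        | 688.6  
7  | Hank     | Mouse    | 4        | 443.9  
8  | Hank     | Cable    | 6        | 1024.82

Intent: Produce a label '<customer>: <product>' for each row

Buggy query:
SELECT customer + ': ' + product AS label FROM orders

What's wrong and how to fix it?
Bug: '+' is numeric addition; on text columns SQLite converts them to 0 instead of concatenating

Fix: Use the || operator for string concatenation

Corrected query:
SELECT customer || ': ' || product AS label FROM orders

Result:
label          
---------------
Hank: Phone    
Carol: Headset 
Carol: Tablet  
Carol: Laptop  
Carol: Keyboard
Carol: Phone   
Hank: Mouse    
Hank: Cable    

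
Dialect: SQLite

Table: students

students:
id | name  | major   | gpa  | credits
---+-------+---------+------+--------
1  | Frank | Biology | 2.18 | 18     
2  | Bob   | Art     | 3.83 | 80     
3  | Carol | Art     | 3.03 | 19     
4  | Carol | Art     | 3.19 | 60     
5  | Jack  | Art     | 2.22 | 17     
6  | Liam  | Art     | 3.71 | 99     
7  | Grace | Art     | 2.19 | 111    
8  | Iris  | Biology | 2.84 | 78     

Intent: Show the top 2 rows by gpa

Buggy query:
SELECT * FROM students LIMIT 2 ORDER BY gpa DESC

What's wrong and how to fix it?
Bug: LIMIT must come after ORDER BY

Fix: Swap the clauses: ORDER BY first, then LIMIT

Corrected query:
SELECT * FROM students ORDER BY gpa DESC LIMIT 2

Result:
id | name | major | gpa  | credits
---+------+-------+------+--------
2  | Bob  | Art   | 3.83 | 80     
6  | Liam | Art   | 3.71 | 99     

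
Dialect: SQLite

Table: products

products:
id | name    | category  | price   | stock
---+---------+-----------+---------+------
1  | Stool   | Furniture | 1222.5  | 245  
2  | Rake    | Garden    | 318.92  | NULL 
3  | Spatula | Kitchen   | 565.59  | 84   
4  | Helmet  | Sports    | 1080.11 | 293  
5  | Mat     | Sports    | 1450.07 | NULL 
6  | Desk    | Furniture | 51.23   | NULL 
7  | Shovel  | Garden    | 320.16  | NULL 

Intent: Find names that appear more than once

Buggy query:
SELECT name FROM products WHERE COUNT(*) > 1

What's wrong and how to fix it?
Bug: COUNT(*) is an aggregate and cannot be used in WHERE

Fix: GROUP BY name, then filter groups with HAVING COUNT(*) > 1

Corrected query:
SELECT name FROM products GROUP BY name HAVING COUNT(*) > 1

Result:
(no rows)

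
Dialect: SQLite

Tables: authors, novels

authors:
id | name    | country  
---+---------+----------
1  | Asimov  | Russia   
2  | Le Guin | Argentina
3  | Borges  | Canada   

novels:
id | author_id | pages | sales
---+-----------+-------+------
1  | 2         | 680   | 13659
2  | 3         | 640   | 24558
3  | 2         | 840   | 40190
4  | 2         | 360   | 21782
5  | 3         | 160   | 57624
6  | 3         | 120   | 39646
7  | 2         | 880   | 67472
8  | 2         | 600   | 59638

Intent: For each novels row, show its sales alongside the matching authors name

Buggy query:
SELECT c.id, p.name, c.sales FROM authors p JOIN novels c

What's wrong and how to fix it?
Bug: JOIN with no ON clause produces a cartesian product; every novels row pairs with every authors row

Fix: Add ON c.author_id = p.id to the JOIN

Corrected query:
SELECT c.id, p.name, c.sales FROM authors p JOIN novels c ON c.author_id = p.id

Result:
id | name    | sales
---+---------+------
1  | Le Guin | 13659
2  | Borges  | 24558
3  | Le Guin | 40190
4  | Le Guin | 21782
5  | Borges  | 57624
6  | Borges  | 39646
7  | Le Guin | 67472
8  | Le Guin | 59638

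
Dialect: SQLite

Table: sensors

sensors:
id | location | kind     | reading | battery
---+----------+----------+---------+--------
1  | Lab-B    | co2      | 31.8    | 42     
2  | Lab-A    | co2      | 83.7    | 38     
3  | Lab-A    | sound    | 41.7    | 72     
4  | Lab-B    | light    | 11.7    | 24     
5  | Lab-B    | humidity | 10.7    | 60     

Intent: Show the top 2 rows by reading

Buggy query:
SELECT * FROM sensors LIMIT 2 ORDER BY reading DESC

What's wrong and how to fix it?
Bug: LIMIT must come after ORDER BY

Fix: Sort with ORDER BY, then apply LIMIT

Corrected query:
SELECT * FROM sensors ORDER BY reading DESC LIMIT 2

Result:
id | location | kind  | reading | battery
---+----------+-------+---------+--------
2  | Lab-A    | co2   | 83.7    | 38     
3  | Lab-A    | sound | 41.7    | 72     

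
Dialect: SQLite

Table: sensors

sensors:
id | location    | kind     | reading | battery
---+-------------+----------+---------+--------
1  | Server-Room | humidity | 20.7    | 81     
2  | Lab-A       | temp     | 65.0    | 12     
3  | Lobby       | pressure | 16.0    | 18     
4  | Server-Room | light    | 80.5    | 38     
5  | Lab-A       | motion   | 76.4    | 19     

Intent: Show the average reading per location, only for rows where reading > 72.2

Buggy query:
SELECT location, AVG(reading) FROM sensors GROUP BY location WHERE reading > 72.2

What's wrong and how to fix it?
Bug: WHERE cannot follow GROUP BY

Fix: Move the WHERE clause before GROUP BY

Corrected query:
SELECT location, AVG(reading) FROM sensors WHERE reading > 72.2 GROUP BY location

Result:
location    | AVG(reading)
------------+-------------
Lab-A       | 76.4        
Server-Room | 80.5        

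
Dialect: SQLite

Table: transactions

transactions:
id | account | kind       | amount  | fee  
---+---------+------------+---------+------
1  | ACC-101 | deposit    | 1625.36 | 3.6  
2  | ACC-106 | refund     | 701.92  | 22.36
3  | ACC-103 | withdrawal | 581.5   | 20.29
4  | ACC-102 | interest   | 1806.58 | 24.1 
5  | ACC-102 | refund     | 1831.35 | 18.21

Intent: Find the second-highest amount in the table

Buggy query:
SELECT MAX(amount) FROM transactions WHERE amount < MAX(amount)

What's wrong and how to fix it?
Bug: MAX(amount) on the right of the comparison is an aggregate-in-WHERE error

Fix: Compute the overall MAX in a subquery, then take MAX of rows below it

Corrected query:
SELECT MAX(amount) FROM transactions WHERE amount < (SELECT MAX(amount) FROM transactions)

Result:
MAX(amount)
-----------
1806.58    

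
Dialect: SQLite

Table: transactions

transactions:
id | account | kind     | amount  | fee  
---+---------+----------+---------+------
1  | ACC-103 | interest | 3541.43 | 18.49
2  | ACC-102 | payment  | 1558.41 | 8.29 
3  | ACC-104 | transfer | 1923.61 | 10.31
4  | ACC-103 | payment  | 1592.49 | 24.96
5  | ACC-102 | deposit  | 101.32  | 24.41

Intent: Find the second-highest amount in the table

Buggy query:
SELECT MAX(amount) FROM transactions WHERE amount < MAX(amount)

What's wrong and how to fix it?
Bug: The inner MAX is an aggregate inside WHERE, which is not allowed

Fix: Put the inner MAX in a scalar subquery

Corrected query:
SELECT MAX(amount) FROM transactions WHERE amount < (SELECT MAX(amount) FROM transactions)

Result:
MAX(amount)
-----------
1923.61    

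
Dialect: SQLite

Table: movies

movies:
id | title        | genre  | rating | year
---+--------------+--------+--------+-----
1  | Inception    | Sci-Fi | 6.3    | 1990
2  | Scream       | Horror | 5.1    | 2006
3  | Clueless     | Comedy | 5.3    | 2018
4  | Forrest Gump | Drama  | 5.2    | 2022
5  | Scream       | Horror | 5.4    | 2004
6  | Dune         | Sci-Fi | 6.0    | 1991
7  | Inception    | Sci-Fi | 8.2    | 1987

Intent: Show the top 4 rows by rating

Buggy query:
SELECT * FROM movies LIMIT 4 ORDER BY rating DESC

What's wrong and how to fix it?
Bug: ORDER BY cannot follow LIMIT; LIMIT is the final clause

Fix: Swap the clauses: ORDER BY first, then LIMIT

Corrected query:
SELECT * FROM movies ORDER BY rating DESC LIMIT 4

Result:
id | title     | genre  | rating | year
---+-----------+--------+--------+-----
7  | Inception | Sci-Fi | 8.2    | 1987
1  | Inception | Sci-Fi | 6.3    | 1990
6  | Dune      | Sci-Fi | 6      | 1991
5  | Scream    | Horror | 5.4    | 2004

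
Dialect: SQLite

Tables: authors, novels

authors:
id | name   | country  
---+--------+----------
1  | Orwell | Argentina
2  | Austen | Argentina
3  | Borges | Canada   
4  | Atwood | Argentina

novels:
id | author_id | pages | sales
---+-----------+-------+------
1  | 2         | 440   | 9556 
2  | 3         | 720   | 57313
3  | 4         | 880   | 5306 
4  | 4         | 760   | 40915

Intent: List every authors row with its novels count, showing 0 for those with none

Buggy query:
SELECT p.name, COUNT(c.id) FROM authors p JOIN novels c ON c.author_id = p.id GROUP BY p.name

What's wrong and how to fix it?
Bug: INNER JOIN drops authors rows that have no matching novels rows

Fix: Use LEFT JOIN so parents without children still appear (COUNT(c.id) gives 0)

Corrected query:
SELECT p.name, COUNT(c.id) FROM authors p LEFT JOIN novels c ON c.author_id = p.id GROUP BY p.name

Result:
name   | COUNT(c.id)
-------+------------
Atwood | 2          
Austen | 1          
Borges | 1          
Orwell | 0          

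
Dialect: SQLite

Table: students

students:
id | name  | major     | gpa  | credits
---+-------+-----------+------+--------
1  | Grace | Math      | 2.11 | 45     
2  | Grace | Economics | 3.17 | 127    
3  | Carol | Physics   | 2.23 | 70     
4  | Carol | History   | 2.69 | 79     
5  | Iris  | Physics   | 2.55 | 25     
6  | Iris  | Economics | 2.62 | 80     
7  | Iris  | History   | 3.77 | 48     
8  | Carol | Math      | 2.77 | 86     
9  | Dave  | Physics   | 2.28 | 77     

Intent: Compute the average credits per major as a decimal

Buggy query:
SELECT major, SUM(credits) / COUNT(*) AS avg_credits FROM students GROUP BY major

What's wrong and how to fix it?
Bug: Both operands are integers, so '/' performs integer division and truncates

Fix: Cast one side to REAL so the division keeps the fractional part

Corrected query:
SELECT major, SUM(credits) * 1.0 / COUNT(*) AS avg_credits FROM students GROUP BY major

Result:
major     | avg_credits
----------+------------
Economics | 103.5      
History   | 63.5       
Math      | 65.5       
Physics   | 57.333333  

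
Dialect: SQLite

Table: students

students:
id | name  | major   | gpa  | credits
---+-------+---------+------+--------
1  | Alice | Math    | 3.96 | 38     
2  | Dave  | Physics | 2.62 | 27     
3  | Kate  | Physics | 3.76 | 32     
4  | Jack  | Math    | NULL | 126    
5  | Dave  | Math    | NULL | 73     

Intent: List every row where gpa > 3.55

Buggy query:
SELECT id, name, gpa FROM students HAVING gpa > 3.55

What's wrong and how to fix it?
Bug: HAVING filters the output of aggregation, but this query has no GROUP BY and no aggregate functions, so SQLite rejects it (HAVING clause on a non-aggregate query); the condition here is per row

Fix: Replace HAVING with WHERE since the condition applies to individual rows

Corrected query:
SELECT id, name, gpa FROM students WHERE gpa > 3.55

Result:
id | name  | gpa 
---+-------+-----
1  | Alice | 3.96
3  | Kate  | 3.76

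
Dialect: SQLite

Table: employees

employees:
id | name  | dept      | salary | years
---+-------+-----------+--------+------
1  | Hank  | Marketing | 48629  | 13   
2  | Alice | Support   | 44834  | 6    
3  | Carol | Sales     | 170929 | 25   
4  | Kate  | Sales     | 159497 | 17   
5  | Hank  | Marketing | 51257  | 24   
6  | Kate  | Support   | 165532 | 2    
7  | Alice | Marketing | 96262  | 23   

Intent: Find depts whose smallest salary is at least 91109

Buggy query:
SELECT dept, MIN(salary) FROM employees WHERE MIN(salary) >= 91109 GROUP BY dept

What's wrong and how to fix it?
Bug: MIN() in WHERE is a misuse of aggregate

Fix: Use HAVING for the per-group MIN condition

Corrected query:
SELECT dept, MIN(salary) FROM employees GROUP BY dept HAVING MIN(salary) >= 91109

Result:
dept  | MIN(salary)
------+------------
Sales | 159497     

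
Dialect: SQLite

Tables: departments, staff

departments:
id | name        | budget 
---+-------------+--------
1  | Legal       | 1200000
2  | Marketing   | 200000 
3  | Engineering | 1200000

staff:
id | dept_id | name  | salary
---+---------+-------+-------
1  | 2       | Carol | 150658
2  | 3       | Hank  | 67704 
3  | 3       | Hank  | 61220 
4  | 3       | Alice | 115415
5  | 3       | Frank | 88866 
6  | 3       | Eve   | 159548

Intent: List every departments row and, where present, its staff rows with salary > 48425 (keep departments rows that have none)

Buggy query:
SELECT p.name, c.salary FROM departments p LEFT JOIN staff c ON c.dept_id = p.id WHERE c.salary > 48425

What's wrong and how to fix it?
Bug: Filtering c.salary in WHERE discards the NULL rows produced by LEFT JOIN, turning it into an inner join

Fix: Put 'c.salary > 48425' in the JOIN's ON clause instead of WHERE

Corrected query:
SELECT p.name, c.salary FROM departments p LEFT JOIN staff c ON c.dept_id = p.id AND c.salary > 48425

Result:
name        | salary
------------+-------
Legal       | NULL  
Marketing   | 150658
Engineering | 61220 
Engineering | 67704 
Engineering | 88866 
Engineering | 115415
Engineering | 159548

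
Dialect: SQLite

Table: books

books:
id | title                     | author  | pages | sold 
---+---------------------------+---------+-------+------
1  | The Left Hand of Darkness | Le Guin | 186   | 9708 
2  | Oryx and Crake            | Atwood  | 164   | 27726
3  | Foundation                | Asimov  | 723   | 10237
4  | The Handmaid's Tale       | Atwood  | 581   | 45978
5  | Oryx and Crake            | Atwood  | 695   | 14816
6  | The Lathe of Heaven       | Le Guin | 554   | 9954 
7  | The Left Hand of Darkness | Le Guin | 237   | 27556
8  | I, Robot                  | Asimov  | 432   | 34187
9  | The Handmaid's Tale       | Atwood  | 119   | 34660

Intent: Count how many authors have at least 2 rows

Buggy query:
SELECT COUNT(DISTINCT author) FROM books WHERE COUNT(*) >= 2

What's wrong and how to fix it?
Bug: COUNT(*) cannot appear in WHERE; the per-group count doesn't exist yet

Fix: Use a subquery that GROUPs and filters with HAVING, then count its rows

Corrected query:
SELECT COUNT(*) FROM (SELECT author FROM books GROUP BY author HAVING COUNT(*) >= 2)

Result:
COUNT(*)
--------
3       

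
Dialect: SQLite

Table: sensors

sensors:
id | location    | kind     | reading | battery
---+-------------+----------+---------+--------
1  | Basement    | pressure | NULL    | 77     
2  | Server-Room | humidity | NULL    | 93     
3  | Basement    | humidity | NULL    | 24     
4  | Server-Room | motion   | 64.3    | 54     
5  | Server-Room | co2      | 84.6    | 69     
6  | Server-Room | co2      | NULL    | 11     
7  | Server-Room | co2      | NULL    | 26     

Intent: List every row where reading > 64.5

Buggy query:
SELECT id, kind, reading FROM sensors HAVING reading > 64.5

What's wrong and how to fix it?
Bug: This is a non-aggregate query (no GROUP BY, no aggregates), so in SQLite the HAVING clause is invalid here; a row-level condition belongs in WHERE

Fix: Use WHERE for row-level filtering

Corrected query:
SELECT id, kind, reading FROM sensors WHERE reading > 64.5

Result:
id | kind | reading
---+------+--------
5  | co2  | 84.6   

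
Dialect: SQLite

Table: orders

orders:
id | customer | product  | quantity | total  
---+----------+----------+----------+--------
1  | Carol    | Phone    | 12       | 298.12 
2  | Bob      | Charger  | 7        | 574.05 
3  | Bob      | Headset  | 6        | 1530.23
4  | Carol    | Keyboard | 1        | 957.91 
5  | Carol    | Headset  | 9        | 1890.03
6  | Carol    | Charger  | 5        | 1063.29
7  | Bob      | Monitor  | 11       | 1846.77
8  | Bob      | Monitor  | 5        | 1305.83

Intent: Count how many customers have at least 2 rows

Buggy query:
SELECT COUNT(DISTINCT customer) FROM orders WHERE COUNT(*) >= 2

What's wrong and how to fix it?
Bug: COUNT(*) cannot appear in WHERE; the per-group count doesn't exist yet

Fix: Group first with HAVING COUNT(*) >= 2, then COUNT the resulting groups

Corrected query:
SELECT COUNT(*) FROM (SELECT customer FROM orders GROUP BY customer HAVING COUNT(*) >= 2)

Result:
COUNT(*)
--------
2       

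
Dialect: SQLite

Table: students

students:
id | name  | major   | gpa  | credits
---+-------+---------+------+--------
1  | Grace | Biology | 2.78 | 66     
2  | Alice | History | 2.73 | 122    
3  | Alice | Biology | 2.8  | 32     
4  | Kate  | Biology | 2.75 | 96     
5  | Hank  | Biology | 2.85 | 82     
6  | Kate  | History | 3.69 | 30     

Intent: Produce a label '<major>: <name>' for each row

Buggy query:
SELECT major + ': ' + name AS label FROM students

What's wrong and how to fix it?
Bug: '+' is numeric addition; on text columns SQLite converts them to 0 instead of concatenating

Fix: Replace + with || to concatenate text

Corrected query:
SELECT major || ': ' || name AS label FROM students

Result:
label         
--------------
Biology: Grace
History: Alice
Biology: Alice
Biology: Kate 
Biology: Hank 
History: Kate 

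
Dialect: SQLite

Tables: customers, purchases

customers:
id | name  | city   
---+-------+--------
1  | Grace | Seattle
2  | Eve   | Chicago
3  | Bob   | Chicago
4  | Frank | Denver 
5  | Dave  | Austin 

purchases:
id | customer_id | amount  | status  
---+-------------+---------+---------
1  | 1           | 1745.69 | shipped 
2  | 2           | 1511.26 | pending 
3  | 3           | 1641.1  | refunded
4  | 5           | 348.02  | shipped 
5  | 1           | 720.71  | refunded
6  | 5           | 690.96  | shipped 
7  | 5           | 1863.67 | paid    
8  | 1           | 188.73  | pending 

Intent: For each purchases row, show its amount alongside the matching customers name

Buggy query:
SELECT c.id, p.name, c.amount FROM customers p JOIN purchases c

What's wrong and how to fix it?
Bug: Missing join condition: each purchases row is matched to all customers rows instead of just its own

Fix: Specify the join condition linking the foreign key to the parent id

Corrected query:
SELECT c.id, p.name, c.amount FROM customers p JOIN purchases c ON c.customer_id = p.id

Result:
id | name  | amount 
---+-------+--------
1  | Grace | 1745.69
2  | Eve   | 1511.26
3  | Bob   | 1641.1 
4  | Dave  | 348.02 
5  | Grace | 720.71 
6  | Dave  | 690.96 
7  | Dave  | 1863.67
8  | Grace | 188.73 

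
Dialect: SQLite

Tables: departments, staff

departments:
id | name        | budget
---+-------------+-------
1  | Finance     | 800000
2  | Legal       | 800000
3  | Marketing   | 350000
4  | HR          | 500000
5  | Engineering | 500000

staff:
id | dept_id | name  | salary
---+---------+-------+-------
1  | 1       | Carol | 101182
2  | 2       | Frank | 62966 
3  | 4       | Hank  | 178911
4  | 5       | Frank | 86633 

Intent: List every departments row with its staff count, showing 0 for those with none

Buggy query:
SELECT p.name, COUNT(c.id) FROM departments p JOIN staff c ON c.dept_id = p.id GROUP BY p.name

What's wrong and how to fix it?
Bug: INNER JOIN drops departments rows that have no matching staff rows

Fix: Use LEFT JOIN so parents without children still appear (COUNT(c.id) gives 0)

Corrected query:
SELECT p.name, COUNT(c.id) FROM departments p LEFT JOIN staff c ON c.dept_id = p.id GROUP BY p.name

Result:
name        | COUNT(c.id)
------------+------------
Engineering | 1          
Finance     | 1          
HR          | 1          
Legal       | 1          
Marketing   | 0          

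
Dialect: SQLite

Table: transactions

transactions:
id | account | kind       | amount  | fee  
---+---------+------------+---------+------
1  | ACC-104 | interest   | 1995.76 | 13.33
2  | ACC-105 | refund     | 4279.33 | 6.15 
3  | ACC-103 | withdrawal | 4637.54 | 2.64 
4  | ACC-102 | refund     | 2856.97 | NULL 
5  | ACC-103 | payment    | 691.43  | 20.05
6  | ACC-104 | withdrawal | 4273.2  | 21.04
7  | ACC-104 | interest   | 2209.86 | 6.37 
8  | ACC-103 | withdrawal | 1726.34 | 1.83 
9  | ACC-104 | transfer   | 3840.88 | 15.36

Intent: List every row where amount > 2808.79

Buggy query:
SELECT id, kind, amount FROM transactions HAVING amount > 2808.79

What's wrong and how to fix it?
Bug: HAVING filters the output of aggregation, but this query has no GROUP BY and no aggregate functions, so SQLite rejects it (HAVING clause on a non-aggregate query); the condition here is per row

Fix: Use WHERE for row-level filtering

Corrected query:
SELECT id, kind, amount FROM transactions WHERE amount > 2808.79

Result:
id | kind       | amount 
---+------------+--------
2  | refund     | 4279.33
3  | withdrawal | 4637.54
4  | refund     | 2856.97
6  | withdrawal | 4273.2 
9  | transfer   | 3840.88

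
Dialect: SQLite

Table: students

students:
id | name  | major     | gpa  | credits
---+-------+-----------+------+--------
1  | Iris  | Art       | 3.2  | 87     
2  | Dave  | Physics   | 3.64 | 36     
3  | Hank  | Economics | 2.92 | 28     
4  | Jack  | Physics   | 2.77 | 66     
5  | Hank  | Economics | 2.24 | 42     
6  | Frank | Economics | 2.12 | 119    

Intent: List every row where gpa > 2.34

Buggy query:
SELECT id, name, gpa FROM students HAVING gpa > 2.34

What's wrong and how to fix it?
Bug: This is a non-aggregate query (no GROUP BY, no aggregates), so in SQLite the HAVING clause is invalid here; a row-level condition belongs in WHERE

Fix: Use WHERE for row-level filtering

Corrected query:
SELECT id, name, gpa FROM students WHERE gpa > 2.34

Result:
id | name | gpa 
---+------+-----
1  | Iris | 3.2 
2  | Dave | 3.64
3  | Hank | 2.92
4  | Jack | 2.77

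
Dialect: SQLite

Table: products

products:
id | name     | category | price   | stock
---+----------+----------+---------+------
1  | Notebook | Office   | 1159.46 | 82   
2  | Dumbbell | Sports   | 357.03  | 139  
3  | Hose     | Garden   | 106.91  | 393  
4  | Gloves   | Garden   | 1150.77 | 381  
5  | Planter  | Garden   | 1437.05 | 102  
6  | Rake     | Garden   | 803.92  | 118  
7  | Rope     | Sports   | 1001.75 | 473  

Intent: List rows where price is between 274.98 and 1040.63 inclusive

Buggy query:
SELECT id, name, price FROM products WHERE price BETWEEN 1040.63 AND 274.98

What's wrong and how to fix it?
Bug: The bounds are reversed; BETWEEN a AND b requires a <= b to match anything

Fix: Swap the bounds so the smaller value comes first

Corrected query:
SELECT id, name, price FROM products WHERE price BETWEEN 274.98 AND 1040.63

Result:
id | name     | price  
---+----------+--------
2  | Dumbbell | 357.03 
6  | Rake     | 803.92 
7  | Rope     | 1001.75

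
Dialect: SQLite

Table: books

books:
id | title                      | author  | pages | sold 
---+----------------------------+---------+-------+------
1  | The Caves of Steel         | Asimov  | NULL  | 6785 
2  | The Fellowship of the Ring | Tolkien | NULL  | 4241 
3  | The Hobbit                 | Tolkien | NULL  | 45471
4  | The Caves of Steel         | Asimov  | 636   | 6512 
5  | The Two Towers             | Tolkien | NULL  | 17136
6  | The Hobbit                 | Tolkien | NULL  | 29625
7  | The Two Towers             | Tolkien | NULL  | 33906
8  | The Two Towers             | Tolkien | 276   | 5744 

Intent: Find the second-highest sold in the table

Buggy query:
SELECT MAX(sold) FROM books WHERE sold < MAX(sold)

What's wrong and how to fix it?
Bug: MAX(sold) on the right of the comparison is an aggregate-in-WHERE error

Fix: Put the inner MAX in a scalar subquery

Corrected query:
SELECT MAX(sold) FROM books WHERE sold < (SELECT MAX(sold) FROM books)

Result:
MAX(sold)
---------
33906    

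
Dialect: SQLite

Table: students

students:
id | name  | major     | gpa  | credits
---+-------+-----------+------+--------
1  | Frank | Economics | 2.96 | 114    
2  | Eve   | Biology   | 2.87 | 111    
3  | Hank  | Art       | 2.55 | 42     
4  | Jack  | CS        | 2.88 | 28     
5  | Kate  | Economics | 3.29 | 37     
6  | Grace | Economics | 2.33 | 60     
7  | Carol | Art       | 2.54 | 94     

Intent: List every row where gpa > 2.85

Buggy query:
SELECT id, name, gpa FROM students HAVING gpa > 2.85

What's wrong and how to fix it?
Bug: HAVING filters the output of aggregation, but this query has no GROUP BY and no aggregate functions, so SQLite rejects it (HAVING clause on a non-aggregate query); the condition here is per row

Fix: Use WHERE for row-level filtering

Corrected query:
SELECT id, name, gpa FROM students WHERE gpa > 2.85

Result:
id | name  | gpa 
---+-------+-----
1  | Frank | 2.96
2  | Eve   | 2.87
4  | Jack  | 2.88
5  | Kate  | 3.29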